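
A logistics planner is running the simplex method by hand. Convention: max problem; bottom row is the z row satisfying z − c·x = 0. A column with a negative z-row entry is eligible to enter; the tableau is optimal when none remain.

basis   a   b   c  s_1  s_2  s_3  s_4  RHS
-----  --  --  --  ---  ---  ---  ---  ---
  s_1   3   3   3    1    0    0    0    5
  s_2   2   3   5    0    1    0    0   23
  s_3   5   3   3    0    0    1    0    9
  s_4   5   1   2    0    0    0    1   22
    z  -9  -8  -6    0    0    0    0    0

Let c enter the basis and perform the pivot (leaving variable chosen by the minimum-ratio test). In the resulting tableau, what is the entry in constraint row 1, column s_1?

1/3

Ratio test on column c — row 1: 5/3 = 5/3; row 2: 23/5 = 23/5; row 3: 9/3 = 3; row 4: 22/2 = 11. Minimum is 5/3 at row 1 (s_1 leaves); pivot element 3.
Divide row 1 by 3; eliminate column c from the other rows.
In the new row 1, the s_1 entry is the old entry divided by the pivot: 1/3 = 1/3.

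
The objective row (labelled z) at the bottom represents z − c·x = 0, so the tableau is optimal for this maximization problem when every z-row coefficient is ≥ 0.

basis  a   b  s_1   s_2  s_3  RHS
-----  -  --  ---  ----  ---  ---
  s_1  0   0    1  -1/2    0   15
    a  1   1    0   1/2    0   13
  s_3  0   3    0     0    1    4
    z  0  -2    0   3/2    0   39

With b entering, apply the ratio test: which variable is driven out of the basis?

s_3

Column b entries and ratios — s_1: 0 ≤ 0, skip; a: 13/1 = 13; s_3: 4/3 = 4/3.
Smallest ratio is 4/3 in the row of s_3, so s_3 leaves.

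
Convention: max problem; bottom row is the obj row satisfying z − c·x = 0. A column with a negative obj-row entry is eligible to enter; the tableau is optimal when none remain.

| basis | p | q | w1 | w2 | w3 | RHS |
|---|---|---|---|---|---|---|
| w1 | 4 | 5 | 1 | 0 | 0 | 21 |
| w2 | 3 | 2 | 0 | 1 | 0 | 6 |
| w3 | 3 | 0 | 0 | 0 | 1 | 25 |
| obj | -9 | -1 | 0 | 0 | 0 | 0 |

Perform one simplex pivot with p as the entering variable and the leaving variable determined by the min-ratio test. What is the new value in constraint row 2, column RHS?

Ratio test on column p — row 1: 21/4 = 21/4; row 2: 6/3 = 2; row 3: 25/3 = 25/3. Minimum is 2 at row 2 (w2 leaves); pivot element 3.
Divide row 2 by 3; eliminate column p from the other rows.
In the new row 2, the RHS entry is the old entry divided by the pivot: 6/3 = 2.

2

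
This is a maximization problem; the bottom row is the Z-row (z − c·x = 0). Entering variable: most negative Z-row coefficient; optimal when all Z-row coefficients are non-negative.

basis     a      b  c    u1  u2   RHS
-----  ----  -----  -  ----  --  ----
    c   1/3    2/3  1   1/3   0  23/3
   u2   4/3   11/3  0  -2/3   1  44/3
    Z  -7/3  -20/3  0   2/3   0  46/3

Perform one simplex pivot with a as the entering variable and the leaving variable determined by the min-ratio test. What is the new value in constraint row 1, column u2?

-1/4

Ratio test on column a — row 1: (23/3)/(1/3) = 23; row 2: (44/3)/(4/3) = 11. Minimum is 11 at row 2 (u2 leaves); pivot element 4/3.
Divide row 2 by 4/3; eliminate column a from the other rows.
Row 1 update in column u2: 0 − (1/3)·(3/4) = -1/4.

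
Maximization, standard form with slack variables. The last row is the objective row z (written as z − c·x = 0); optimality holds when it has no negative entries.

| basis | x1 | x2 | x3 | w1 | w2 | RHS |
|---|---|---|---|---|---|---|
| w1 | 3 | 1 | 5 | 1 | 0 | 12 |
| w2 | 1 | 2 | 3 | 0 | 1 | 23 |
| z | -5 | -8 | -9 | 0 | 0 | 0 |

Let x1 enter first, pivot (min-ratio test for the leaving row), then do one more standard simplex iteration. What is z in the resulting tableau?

461/5

Ratio test on column x1 — row 1: 12/3 = 4; row 2: 23/1 = 23. Minimum is 4 at row 1 (w1 leaves); pivot element 3.
Pivot on row 1; the z-row RHS becomes 0 − (-5)·4 = 20.
Next entering variable (most negative z-row entry -19/3): x2.
Ratio test on column x2 — row 1: 4/(1/3) = 12; row 2: 19/(5/3) = 57/5. Minimum is 57/5 at row 2 (w2 leaves); pivot element 5/3.
After the second pivot the z-row RHS is 20 − (-19/3)·(57/5) = 461/5.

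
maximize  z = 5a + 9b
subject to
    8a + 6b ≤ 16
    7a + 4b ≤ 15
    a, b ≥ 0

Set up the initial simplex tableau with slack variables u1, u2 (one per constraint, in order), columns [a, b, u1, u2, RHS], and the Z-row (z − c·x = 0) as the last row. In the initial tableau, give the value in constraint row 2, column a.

7

Constraint 2 has coefficient 7 on a.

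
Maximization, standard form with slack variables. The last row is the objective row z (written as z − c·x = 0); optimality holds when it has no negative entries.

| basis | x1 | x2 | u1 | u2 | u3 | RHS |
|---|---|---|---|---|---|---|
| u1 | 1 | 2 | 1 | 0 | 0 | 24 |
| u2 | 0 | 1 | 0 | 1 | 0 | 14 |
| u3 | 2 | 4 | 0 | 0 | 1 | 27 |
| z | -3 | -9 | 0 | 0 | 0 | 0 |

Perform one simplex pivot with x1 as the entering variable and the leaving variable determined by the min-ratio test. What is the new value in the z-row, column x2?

-3

Ratio test on column x1 — row 1: 24/1 = 24; row 2: entry 0 ≤ 0; row 3: 27/2 = 27/2. Minimum is 27/2 at row 3 (u3 leaves); pivot element 2.
Divide row 3 by 2; eliminate column x1 from the other rows.
z-row update in column x2: -9 − (-3)·2 = -3.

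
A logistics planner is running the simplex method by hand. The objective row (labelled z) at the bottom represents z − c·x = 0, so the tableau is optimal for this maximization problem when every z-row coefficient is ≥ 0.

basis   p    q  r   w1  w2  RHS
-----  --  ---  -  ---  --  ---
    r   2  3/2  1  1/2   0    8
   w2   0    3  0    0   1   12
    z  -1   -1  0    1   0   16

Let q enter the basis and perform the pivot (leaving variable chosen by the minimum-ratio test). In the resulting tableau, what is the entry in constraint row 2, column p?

0

Ratio test on column q — row 1: 8/(3/2) = 16/3; row 2: 12/3 = 4. Minimum is 4 at row 2 (w2 leaves); pivot element 3.
Divide row 2 by 3; eliminate column q from the other rows.
In the new row 2, the p entry is the old entry divided by the pivot: 0/3 = 0.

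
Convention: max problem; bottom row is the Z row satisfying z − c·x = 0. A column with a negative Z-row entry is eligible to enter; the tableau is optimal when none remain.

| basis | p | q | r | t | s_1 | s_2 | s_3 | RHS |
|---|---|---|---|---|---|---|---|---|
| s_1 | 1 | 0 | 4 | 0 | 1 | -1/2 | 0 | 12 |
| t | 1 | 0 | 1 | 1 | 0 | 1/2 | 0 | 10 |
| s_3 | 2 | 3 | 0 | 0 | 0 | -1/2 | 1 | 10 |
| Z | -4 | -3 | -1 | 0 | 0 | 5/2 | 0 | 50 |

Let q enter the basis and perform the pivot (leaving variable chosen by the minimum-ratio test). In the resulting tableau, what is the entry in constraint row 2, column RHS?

10

Ratio test on column q — row 1: entry 0 ≤ 0; row 2: entry 0 ≤ 0; row 3: 10/3 = 10/3. Minimum is 10/3 at row 3 (s_3 leaves); pivot element 3.
Divide row 3 by 3; eliminate column q from the other rows.
Row 2 update in column RHS: 10 − 0·(10/3) = 10.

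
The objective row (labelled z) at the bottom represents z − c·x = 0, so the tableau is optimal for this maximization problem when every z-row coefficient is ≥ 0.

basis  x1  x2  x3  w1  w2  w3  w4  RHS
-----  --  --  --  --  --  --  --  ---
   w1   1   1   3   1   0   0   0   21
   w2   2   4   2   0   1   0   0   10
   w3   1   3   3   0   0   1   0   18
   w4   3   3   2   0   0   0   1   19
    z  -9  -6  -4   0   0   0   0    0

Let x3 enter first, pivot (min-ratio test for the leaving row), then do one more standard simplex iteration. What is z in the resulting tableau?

Ratio test on column x3 — row 1: 21/3 = 7; row 2: 10/2 = 5; row 3: 18/3 = 6; row 4: 19/2 = 19/2. Minimum is 5 at row 2 (w2 leaves); pivot element 2.
Pivot on row 2; the z-row RHS becomes 0 − (-4)·5 = 20.
Next entering variable (most negative z-row entry -5): x1.
Ratio test on column x1 — row 1: entry -2 ≤ 0; row 2: 5/1 = 5; row 3: entry -2 ≤ 0; row 4: 9/1 = 9. Minimum is 5 at row 2 (x3 leaves); pivot element 1.
After the second pivot the z-row RHS is 20 − (-5)·5 = 45.

45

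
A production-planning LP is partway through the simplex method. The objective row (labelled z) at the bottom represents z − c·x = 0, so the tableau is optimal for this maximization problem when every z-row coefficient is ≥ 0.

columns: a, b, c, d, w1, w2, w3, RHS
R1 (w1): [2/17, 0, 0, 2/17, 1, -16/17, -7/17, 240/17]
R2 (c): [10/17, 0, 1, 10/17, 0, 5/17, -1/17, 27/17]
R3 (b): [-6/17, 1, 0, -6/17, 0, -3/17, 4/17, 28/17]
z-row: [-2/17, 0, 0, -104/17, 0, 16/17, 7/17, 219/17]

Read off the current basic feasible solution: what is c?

27/17

c is basic (row 2); its value is the RHS of that row, 27/17.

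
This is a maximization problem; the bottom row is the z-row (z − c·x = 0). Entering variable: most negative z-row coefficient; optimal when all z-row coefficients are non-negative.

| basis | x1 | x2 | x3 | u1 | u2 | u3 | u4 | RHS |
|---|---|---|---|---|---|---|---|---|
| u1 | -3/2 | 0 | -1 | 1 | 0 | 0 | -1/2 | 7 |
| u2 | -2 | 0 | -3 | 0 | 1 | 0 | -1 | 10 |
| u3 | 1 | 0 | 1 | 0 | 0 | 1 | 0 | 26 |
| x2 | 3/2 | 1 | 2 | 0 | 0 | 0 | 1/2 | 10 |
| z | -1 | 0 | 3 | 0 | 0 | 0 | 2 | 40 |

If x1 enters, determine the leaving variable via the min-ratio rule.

Column x1 entries and ratios — u1: -3/2 ≤ 0, skip; u2: -2 ≤ 0, skip; u3: 26/1 = 26; x2: 10/(3/2) = 20/3.
Smallest ratio is 20/3 in the row of x2, so x2 leaves.

x2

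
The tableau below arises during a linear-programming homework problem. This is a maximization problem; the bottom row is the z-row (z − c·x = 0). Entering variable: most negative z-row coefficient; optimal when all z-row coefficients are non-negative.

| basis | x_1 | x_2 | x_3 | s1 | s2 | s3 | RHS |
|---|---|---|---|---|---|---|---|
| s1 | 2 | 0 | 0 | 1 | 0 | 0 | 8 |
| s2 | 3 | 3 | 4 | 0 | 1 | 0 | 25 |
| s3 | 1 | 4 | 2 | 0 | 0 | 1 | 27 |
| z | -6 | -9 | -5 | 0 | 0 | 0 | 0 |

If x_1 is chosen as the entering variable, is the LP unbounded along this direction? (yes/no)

no

Column x_1 has positive entries in row(s) 1, 2, 3, so the ratio test bounds it — not unbounded.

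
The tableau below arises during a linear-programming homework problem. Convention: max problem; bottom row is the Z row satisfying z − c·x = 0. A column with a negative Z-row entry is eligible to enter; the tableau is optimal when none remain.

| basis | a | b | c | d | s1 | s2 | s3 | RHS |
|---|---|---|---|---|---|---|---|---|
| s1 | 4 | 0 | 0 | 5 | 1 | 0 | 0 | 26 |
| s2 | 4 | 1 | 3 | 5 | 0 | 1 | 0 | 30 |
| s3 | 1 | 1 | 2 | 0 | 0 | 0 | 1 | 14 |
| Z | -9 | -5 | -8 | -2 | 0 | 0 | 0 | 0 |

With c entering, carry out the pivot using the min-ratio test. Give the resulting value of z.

Ratio test on column c — row 1: entry 0 ≤ 0; row 2: 30/3 = 10; row 3: 14/2 = 7. Minimum is 7 at row 3 (s3 leaves); pivot element 2.
Pivot on row 3; the Z-row RHS becomes 0 − (-8)·7 = 56.

56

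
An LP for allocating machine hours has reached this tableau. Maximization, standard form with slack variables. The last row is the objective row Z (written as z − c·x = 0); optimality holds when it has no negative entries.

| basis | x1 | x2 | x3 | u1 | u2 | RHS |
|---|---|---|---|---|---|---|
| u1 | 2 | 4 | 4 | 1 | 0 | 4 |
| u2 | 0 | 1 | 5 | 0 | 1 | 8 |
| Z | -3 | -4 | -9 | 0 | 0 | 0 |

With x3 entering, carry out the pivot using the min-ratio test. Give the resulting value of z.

9

Ratio test on column x3 — row 1: 4/4 = 1; row 2: 8/5 = 8/5. Minimum is 1 at row 1 (u1 leaves); pivot element 4.
Pivot on row 1; the Z-row RHS becomes 0 − (-9)·1 = 9.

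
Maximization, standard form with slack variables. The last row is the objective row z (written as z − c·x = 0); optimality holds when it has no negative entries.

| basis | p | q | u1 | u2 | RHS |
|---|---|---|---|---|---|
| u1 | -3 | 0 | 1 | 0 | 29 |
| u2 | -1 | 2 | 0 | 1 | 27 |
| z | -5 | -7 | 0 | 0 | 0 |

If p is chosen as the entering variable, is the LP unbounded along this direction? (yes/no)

yes

Every constraint-row entry in column p is ≤ 0, so increasing p is unbounded.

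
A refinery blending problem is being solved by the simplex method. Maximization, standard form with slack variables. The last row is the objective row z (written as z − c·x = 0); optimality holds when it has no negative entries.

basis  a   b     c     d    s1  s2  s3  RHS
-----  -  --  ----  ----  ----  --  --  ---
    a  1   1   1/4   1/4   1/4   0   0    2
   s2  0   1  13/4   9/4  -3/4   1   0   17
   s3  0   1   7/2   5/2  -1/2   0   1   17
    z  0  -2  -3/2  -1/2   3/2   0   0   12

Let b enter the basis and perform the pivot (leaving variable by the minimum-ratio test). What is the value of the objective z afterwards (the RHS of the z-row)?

16

Ratio test on column b — row 1: 2/1 = 2; row 2: 17/1 = 17; row 3: 17/1 = 17. Minimum is 2 at row 1 (a leaves); pivot element 1.
Pivot on row 1; the z-row RHS becomes 12 − (-2)·2 = 16.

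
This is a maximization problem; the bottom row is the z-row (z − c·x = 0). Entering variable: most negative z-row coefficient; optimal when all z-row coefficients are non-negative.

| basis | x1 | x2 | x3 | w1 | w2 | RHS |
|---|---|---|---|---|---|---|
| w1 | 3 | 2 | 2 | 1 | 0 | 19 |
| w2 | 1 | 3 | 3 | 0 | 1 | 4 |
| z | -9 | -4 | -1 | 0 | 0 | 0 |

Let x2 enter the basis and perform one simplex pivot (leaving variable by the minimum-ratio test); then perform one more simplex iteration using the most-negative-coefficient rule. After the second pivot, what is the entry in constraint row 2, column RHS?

4

Ratio test on column x2 — row 1: 19/2 = 19/2; row 2: 4/3 = 4/3. Minimum is 4/3 at row 2 (w2 leaves); pivot element 3.
Divide row 2 by 3; eliminate column x2 from the other rows.
Second iteration: most negative z-row entry is -23/3 in column x1, so x1 enters.
Ratio test on column x1 — row 1: (49/3)/(7/3) = 7; row 2: (4/3)/(1/3) = 4. Minimum is 4 at row 2 (x2 leaves); pivot element 1/3.
Divide row 2 by 1/3; eliminate column x1 from the other rows.
After both pivots, the entry at constraint row 2, column RHS is 4.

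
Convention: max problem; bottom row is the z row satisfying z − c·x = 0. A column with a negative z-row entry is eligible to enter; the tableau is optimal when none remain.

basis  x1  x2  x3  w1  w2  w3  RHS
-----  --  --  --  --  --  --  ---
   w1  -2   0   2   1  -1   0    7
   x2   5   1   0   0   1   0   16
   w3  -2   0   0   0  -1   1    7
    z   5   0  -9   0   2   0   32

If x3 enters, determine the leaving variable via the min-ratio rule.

w1

Column x3 entries and ratios — w1: 7/2 = 7/2; x2: 0 ≤ 0, skip; w3: 0 ≤ 0, skip.
Smallest ratio is 7/2 in the row of w1, so w1 leaves.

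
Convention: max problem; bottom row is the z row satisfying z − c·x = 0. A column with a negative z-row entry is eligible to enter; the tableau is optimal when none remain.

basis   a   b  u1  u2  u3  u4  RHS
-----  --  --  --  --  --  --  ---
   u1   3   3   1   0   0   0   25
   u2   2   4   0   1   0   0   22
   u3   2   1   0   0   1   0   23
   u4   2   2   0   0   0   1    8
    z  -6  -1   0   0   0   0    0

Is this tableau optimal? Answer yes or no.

no

The z-row has a negative entry -6 in column a, so it is not optimal.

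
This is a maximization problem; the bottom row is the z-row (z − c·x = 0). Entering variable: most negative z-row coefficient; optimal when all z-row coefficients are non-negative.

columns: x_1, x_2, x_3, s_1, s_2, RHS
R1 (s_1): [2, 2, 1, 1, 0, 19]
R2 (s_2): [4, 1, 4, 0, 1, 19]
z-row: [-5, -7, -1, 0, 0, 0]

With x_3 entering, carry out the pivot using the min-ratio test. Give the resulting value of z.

19/4

Ratio test on column x_3 — row 1: 19/1 = 19; row 2: 19/4 = 19/4. Minimum is 19/4 at row 2 (s_2 leaves); pivot element 4.
Pivot on row 2; the z-row RHS becomes 0 − (-1)·(19/4) = 19/4.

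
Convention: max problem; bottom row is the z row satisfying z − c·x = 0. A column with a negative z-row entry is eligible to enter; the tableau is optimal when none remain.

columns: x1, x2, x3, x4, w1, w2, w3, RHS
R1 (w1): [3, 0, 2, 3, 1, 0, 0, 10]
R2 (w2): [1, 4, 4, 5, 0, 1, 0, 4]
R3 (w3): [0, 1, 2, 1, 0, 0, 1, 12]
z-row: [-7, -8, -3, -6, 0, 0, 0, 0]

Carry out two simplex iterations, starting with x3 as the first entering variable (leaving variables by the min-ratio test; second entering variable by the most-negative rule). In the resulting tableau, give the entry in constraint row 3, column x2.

Ratio test on column x3 — row 1: 10/2 = 5; row 2: 4/4 = 1; row 3: 12/2 = 6. Minimum is 1 at row 2 (w2 leaves); pivot element 4.
Divide row 2 by 4; eliminate column x3 from the other rows.
Second iteration: most negative z-row entry is -25/4 in column x1, so x1 enters.
Ratio test on column x1 — row 1: 8/(5/2) = 16/5; row 2: 1/(1/4) = 4; row 3: entry -1/2 ≤ 0. Minimum is 16/5 at row 1 (w1 leaves); pivot element 5/2.
Divide row 1 by 5/2; eliminate column x1 from the other rows.
After both pivots, the entry at constraint row 3, column x2 is -7/5.

-7/5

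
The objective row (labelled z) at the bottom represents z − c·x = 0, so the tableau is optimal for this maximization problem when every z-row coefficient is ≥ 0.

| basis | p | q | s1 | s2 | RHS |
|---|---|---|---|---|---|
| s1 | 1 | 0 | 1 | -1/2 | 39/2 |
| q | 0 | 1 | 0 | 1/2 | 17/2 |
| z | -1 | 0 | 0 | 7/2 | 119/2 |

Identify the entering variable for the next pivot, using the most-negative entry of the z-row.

Negative z-row entries: p: -1.
The most negative is -1 in column p, so p enters.

p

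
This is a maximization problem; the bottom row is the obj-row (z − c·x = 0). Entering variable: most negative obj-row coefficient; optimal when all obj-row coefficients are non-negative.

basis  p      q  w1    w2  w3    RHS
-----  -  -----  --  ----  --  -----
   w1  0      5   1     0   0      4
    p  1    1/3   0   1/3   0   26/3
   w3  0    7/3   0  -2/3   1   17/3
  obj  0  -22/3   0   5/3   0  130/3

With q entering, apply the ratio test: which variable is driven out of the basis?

w1

Column q entries and ratios — w1: 4/5 = 4/5; p: (26/3)/(1/3) = 26; w3: (17/3)/(7/3) = 17/7.
Smallest ratio is 4/5 in the row of w1, so w1 leaves.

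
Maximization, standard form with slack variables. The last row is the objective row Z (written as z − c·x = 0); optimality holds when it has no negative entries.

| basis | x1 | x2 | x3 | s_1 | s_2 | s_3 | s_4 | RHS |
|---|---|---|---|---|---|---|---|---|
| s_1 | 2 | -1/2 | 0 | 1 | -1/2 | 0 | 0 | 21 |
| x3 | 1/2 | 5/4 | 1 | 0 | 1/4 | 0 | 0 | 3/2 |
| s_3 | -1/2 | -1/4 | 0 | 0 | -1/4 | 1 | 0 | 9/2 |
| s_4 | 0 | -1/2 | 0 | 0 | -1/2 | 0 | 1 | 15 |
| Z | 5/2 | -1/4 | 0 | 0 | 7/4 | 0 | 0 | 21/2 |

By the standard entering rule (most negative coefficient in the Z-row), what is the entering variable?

Negative Z-row entries: x2: -1/4.
The most negative is -1/4 in column x2, so x2 enters.

x2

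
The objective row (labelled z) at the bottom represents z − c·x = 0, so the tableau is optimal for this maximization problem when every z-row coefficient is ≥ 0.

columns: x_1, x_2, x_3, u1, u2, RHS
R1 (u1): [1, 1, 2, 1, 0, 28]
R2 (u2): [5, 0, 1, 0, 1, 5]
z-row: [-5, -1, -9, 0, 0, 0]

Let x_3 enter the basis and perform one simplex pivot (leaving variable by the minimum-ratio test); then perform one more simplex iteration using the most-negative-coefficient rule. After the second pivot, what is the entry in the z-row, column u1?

1

Ratio test on column x_3 — row 1: 28/2 = 14; row 2: 5/1 = 5. Minimum is 5 at row 2 (u2 leaves); pivot element 1.
Divide row 2 by 1; eliminate column x_3 from the other rows.
Second iteration: most negative z-row entry is -1 in column x_2, so x_2 enters.
Ratio test on column x_2 — row 1: 18/1 = 18; row 2: entry 0 ≤ 0. Minimum is 18 at row 1 (u1 leaves); pivot element 1.
Divide row 1 by 1; eliminate column x_2 from the other rows.
After both pivots, the entry at the z-row, column u1 is 1.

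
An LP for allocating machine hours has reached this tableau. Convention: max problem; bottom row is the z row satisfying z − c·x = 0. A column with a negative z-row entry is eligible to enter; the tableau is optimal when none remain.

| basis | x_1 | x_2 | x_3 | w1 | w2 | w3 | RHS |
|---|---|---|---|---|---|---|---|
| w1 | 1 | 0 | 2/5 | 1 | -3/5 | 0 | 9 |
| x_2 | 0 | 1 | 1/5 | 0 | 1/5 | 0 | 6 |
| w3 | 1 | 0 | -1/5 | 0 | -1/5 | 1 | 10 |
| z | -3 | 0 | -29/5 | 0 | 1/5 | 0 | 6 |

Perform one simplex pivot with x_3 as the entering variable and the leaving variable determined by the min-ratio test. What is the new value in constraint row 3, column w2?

Ratio test on column x_3 — row 1: 9/(2/5) = 45/2; row 2: 6/(1/5) = 30; row 3: entry -1/5 ≤ 0. Minimum is 45/2 at row 1 (w1 leaves); pivot element 2/5.
Divide row 1 by 2/5; eliminate column x_3 from the other rows.
Row 3 update in column w2: -1/5 − (-1/5)·(-3/2) = -1/2.

-1/2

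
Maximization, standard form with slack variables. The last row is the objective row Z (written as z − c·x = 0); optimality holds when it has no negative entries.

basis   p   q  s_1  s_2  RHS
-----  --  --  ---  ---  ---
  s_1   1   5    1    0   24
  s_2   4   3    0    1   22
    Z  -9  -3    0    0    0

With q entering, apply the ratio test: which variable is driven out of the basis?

Column q entries and ratios — s_1: 24/5 = 24/5; s_2: 22/3 = 22/3.
Smallest ratio is 24/5 in the row of s_1, so s_1 leaves.

s_1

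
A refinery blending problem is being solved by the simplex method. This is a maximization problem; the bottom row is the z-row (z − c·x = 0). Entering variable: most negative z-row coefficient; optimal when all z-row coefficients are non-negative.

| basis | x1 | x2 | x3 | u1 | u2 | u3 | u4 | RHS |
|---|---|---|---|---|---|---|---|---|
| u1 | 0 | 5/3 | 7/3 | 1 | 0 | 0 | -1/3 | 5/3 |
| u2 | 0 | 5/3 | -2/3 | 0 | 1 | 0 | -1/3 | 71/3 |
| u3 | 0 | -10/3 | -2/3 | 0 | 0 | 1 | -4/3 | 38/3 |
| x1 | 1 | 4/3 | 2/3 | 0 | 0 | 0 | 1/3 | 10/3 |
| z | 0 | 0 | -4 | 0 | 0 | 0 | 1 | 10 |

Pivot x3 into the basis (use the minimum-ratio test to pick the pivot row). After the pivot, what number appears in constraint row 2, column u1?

Ratio test on column x3 — row 1: (5/3)/(7/3) = 5/7; row 2: entry -2/3 ≤ 0; row 3: entry -2/3 ≤ 0; row 4: (10/3)/(2/3) = 5. Minimum is 5/7 at row 1 (u1 leaves); pivot element 7/3.
Divide row 1 by 7/3; eliminate column x3 from the other rows.
Row 2 update in column u1: 0 − (-2/3)·(3/7) = 2/7.

2/7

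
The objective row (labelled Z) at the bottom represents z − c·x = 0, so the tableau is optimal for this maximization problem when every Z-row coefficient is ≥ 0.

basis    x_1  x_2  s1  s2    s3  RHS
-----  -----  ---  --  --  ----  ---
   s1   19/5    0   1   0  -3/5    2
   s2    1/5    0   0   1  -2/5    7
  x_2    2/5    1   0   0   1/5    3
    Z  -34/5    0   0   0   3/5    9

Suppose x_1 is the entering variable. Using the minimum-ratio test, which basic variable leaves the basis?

s1

Column x_1 entries and ratios — s1: 2/(19/5) = 10/19; s2: 7/(1/5) = 35; x_2: 3/(2/5) = 15/2.
Smallest ratio is 10/19 in the row of s1, so s1 leaves.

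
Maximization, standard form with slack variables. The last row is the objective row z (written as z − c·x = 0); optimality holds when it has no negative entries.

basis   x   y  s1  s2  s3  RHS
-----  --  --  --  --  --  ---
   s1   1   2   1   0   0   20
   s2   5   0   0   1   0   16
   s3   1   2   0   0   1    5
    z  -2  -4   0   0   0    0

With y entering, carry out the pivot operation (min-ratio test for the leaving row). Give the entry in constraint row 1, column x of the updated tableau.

Ratio test on column y — row 1: 20/2 = 10; row 2: entry 0 ≤ 0; row 3: 5/2 = 5/2. Minimum is 5/2 at row 3 (s3 leaves); pivot element 2.
Divide row 3 by 2; eliminate column y from the other rows.
Row 1 update in column x: 1 − 2·(1/2) = 0.

0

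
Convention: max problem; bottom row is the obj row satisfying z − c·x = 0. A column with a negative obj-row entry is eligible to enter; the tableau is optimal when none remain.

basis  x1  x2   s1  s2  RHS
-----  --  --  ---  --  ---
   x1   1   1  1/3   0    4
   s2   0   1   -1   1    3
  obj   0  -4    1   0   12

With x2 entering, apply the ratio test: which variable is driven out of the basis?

Column x2 entries and ratios — x1: 4/1 = 4; s2: 3/1 = 3.
Smallest ratio is 3 in the row of s2, so s2 leaves.

s2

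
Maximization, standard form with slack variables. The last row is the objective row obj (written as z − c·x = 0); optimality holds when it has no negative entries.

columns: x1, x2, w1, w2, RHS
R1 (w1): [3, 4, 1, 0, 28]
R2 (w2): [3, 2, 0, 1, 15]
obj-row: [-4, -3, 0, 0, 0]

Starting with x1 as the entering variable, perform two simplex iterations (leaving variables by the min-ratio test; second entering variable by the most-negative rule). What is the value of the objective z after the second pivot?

133/6

Ratio test on column x1 — row 1: 28/3 = 28/3; row 2: 15/3 = 5. Minimum is 5 at row 2 (w2 leaves); pivot element 3.
Pivot on row 2; the obj-row RHS becomes 0 − (-4)·5 = 20.
Next entering variable (most negative obj-row entry -1/3): x2.
Ratio test on column x2 — row 1: 13/2 = 13/2; row 2: 5/(2/3) = 15/2. Minimum is 13/2 at row 1 (w1 leaves); pivot element 2.
After the second pivot the obj-row RHS is 20 − (-1/3)·(13/2) = 133/6.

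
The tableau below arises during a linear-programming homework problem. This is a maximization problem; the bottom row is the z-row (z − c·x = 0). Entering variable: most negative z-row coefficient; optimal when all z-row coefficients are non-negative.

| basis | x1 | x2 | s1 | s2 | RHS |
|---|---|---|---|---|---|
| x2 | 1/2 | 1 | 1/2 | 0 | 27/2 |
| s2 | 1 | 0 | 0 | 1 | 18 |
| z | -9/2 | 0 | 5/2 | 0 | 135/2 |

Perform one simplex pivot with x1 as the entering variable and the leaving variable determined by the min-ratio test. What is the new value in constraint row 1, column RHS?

Ratio test on column x1 — row 1: (27/2)/(1/2) = 27; row 2: 18/1 = 18. Minimum is 18 at row 2 (s2 leaves); pivot element 1.
Divide row 2 by 1; eliminate column x1 from the other rows.
Row 1 update in column RHS: 27/2 − (1/2)·18 = 9/2.

9/2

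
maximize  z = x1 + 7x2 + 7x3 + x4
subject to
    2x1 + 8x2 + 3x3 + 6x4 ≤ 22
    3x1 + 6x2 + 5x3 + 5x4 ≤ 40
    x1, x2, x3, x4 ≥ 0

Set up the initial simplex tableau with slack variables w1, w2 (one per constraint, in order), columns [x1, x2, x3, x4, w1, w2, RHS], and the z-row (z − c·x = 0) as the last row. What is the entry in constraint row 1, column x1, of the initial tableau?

2

Constraint 1 has coefficient 2 on x1.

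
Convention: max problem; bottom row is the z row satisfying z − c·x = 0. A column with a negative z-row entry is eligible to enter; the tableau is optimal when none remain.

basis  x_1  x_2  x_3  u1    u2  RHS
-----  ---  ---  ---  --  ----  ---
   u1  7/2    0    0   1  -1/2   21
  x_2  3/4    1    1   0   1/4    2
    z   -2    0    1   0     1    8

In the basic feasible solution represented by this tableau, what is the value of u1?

u1 is basic (row 1); its value is the RHS of that row, 21.

21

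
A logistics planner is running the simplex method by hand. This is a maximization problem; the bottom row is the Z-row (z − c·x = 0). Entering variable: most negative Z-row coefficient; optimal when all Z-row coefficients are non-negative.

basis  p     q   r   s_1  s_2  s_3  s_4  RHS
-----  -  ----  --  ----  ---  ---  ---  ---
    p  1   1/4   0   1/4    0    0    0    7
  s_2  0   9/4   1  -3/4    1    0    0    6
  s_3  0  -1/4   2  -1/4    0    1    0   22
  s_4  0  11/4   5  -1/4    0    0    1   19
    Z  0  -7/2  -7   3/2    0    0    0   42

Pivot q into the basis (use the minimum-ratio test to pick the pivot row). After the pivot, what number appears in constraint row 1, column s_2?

Ratio test on column q — row 1: 7/(1/4) = 28; row 2: 6/(9/4) = 8/3; row 3: entry -1/4 ≤ 0; row 4: 19/(11/4) = 76/11. Minimum is 8/3 at row 2 (s_2 leaves); pivot element 9/4.
Divide row 2 by 9/4; eliminate column q from the other rows.
Row 1 update in column s_2: 0 − (1/4)·(4/9) = -1/9.

-1/9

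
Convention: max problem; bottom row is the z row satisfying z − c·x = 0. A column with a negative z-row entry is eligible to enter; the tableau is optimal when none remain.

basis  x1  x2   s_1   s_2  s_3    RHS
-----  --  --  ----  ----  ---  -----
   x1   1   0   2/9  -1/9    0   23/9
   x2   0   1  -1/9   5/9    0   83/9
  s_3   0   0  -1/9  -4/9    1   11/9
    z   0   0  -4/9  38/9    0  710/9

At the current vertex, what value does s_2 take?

s_2 is not in the basis, so in the current basic feasible solution s_2 = 0.

0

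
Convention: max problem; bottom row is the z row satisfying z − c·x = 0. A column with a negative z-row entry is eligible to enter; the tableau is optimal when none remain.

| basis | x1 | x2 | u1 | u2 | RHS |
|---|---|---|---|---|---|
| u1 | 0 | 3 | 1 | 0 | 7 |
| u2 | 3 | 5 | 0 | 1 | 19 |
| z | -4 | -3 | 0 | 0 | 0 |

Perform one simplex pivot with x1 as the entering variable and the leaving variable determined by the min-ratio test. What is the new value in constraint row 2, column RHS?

Ratio test on column x1 — row 1: entry 0 ≤ 0; row 2: 19/3 = 19/3. Minimum is 19/3 at row 2 (u2 leaves); pivot element 3.
Divide row 2 by 3; eliminate column x1 from the other rows.
In the new row 2, the RHS entry is the old entry divided by the pivot: 19/3 = 19/3.

19/3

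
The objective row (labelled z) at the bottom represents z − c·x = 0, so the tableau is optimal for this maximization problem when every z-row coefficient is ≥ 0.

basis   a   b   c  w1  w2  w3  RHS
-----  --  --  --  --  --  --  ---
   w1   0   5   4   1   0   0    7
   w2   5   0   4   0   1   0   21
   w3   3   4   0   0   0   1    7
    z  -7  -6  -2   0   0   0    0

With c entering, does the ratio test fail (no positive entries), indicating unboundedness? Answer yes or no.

no

Column c has positive entries in row(s) 1, 2, so the ratio test bounds it — not unbounded.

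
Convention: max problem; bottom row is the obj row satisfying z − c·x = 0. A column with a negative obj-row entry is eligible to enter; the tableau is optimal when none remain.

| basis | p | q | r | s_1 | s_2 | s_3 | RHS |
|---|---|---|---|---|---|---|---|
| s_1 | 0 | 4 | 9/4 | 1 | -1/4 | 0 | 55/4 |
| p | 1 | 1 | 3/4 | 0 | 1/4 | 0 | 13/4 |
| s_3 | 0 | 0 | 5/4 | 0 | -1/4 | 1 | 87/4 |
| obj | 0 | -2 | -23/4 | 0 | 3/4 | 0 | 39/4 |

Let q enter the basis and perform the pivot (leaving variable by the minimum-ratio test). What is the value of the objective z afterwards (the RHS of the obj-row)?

65/4

Ratio test on column q — row 1: (55/4)/4 = 55/16; row 2: (13/4)/1 = 13/4; row 3: entry 0 ≤ 0. Minimum is 13/4 at row 2 (p leaves); pivot element 1.
Pivot on row 2; the obj-row RHS becomes 39/4 − (-2)·(13/4) = 65/4.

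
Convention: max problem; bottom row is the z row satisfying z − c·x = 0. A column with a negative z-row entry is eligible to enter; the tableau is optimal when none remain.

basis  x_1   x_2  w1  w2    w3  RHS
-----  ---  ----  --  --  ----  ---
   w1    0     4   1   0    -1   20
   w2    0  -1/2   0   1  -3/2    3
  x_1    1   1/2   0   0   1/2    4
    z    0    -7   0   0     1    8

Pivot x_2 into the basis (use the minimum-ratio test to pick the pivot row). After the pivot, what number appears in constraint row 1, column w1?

1/4

Ratio test on column x_2 — row 1: 20/4 = 5; row 2: entry -1/2 ≤ 0; row 3: 4/(1/2) = 8. Minimum is 5 at row 1 (w1 leaves); pivot element 4.
Divide row 1 by 4; eliminate column x_2 from the other rows.
In the new row 1, the w1 entry is the old entry divided by the pivot: 1/4 = 1/4.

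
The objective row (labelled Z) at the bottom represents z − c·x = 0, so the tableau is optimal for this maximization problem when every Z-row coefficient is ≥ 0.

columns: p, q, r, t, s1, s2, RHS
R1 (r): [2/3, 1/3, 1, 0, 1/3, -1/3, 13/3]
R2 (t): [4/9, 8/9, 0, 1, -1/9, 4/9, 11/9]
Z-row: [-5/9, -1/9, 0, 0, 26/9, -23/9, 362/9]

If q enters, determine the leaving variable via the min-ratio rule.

t

Column q entries and ratios — r: (13/3)/(1/3) = 13; t: (11/9)/(8/9) = 11/8.
Smallest ratio is 11/8 in the row of t, so t leaves.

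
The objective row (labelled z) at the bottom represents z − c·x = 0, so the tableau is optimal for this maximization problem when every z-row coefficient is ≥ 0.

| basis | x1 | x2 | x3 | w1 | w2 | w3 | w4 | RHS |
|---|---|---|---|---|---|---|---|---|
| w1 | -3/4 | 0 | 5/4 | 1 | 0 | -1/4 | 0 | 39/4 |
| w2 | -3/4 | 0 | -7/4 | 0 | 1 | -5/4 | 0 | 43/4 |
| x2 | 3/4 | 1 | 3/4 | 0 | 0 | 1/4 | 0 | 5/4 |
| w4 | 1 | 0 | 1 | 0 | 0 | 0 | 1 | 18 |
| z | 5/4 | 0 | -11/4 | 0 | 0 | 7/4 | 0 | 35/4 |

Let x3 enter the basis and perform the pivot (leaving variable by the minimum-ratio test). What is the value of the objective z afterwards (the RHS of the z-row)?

40/3

Ratio test on column x3 — row 1: (39/4)/(5/4) = 39/5; row 2: entry -7/4 ≤ 0; row 3: (5/4)/(3/4) = 5/3; row 4: 18/1 = 18. Minimum is 5/3 at row 3 (x2 leaves); pivot element 3/4.
Pivot on row 3; the z-row RHS becomes 35/4 − (-11/4)·(5/3) = 40/3.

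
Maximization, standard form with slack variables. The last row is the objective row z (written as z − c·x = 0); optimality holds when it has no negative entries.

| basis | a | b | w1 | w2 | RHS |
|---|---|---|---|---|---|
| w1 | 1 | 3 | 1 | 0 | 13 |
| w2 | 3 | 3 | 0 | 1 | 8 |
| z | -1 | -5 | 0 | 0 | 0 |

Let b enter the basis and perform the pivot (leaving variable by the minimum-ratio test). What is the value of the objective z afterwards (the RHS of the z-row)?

Ratio test on column b — row 1: 13/3 = 13/3; row 2: 8/3 = 8/3. Minimum is 8/3 at row 2 (w2 leaves); pivot element 3.
Pivot on row 2; the z-row RHS becomes 0 − (-5)·(8/3) = 40/3.

40/3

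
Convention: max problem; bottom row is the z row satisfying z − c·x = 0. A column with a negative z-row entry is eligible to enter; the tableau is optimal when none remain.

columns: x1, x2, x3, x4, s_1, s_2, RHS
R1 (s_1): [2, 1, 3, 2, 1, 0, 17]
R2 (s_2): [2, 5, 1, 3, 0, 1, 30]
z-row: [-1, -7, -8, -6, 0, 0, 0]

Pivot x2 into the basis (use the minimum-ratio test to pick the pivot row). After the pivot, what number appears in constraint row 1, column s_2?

-1/5

Ratio test on column x2 — row 1: 17/1 = 17; row 2: 30/5 = 6. Minimum is 6 at row 2 (s_2 leaves); pivot element 5.
Divide row 2 by 5; eliminate column x2 from the other rows.
Row 1 update in column s_2: 0 − 1·(1/5) = -1/5.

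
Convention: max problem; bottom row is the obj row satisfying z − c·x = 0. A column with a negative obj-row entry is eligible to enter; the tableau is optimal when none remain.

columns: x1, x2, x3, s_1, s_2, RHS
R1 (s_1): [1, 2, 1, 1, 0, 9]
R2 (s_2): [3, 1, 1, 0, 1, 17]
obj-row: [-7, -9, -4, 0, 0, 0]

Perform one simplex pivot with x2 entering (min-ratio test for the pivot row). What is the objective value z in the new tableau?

Ratio test on column x2 — row 1: 9/2 = 9/2; row 2: 17/1 = 17. Minimum is 9/2 at row 1 (s_1 leaves); pivot element 2.
Pivot on row 1; the obj-row RHS becomes 0 − (-9)·(9/2) = 81/2.

81/2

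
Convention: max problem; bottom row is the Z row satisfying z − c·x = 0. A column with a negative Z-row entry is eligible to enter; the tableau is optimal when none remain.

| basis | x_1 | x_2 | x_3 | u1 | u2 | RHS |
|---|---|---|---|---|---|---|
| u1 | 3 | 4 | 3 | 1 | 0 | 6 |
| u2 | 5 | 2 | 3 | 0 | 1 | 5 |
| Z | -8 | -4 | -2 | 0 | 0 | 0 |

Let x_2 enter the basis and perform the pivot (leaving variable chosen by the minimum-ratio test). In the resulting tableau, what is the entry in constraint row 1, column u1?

Ratio test on column x_2 — row 1: 6/4 = 3/2; row 2: 5/2 = 5/2. Minimum is 3/2 at row 1 (u1 leaves); pivot element 4.
Divide row 1 by 4; eliminate column x_2 from the other rows.
In the new row 1, the u1 entry is the old entry divided by the pivot: 1/4 = 1/4.

1/4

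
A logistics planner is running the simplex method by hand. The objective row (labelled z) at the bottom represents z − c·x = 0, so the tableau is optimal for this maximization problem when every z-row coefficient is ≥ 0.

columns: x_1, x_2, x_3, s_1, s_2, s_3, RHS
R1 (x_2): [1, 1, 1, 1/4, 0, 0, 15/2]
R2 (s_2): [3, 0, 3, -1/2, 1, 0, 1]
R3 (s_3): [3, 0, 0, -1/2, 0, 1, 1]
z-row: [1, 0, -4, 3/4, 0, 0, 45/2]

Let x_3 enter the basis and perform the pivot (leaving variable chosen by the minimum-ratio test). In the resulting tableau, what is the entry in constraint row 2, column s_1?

Ratio test on column x_3 — row 1: (15/2)/1 = 15/2; row 2: 1/3 = 1/3; row 3: entry 0 ≤ 0. Minimum is 1/3 at row 2 (s_2 leaves); pivot element 3.
Divide row 2 by 3; eliminate column x_3 from the other rows.
In the new row 2, the s_1 entry is the old entry divided by the pivot: (-1/2)/3 = -1/6.

-1/6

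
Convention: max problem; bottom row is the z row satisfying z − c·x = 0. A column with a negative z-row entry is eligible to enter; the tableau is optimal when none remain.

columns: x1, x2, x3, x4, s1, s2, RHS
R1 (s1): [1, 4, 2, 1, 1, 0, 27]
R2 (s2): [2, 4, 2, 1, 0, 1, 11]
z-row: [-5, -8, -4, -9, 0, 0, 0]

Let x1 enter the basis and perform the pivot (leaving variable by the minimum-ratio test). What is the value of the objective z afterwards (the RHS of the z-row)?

Ratio test on column x1 — row 1: 27/1 = 27; row 2: 11/2 = 11/2. Minimum is 11/2 at row 2 (s2 leaves); pivot element 2.
Pivot on row 2; the z-row RHS becomes 0 − (-5)·(11/2) = 55/2.

55/2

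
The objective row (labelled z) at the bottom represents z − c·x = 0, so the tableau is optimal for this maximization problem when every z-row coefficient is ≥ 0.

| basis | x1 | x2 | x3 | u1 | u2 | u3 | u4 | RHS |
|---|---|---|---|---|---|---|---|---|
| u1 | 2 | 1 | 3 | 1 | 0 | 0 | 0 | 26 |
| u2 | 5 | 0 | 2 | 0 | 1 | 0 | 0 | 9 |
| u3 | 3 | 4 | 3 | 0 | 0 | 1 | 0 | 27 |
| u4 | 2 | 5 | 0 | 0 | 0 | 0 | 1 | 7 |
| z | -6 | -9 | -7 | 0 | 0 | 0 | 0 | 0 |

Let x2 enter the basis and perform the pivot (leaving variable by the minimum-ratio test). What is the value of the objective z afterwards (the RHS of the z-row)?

63/5

Ratio test on column x2 — row 1: 26/1 = 26; row 2: entry 0 ≤ 0; row 3: 27/4 = 27/4; row 4: 7/5 = 7/5. Minimum is 7/5 at row 4 (u4 leaves); pivot element 5.
Pivot on row 4; the z-row RHS becomes 0 − (-9)·(7/5) = 63/5.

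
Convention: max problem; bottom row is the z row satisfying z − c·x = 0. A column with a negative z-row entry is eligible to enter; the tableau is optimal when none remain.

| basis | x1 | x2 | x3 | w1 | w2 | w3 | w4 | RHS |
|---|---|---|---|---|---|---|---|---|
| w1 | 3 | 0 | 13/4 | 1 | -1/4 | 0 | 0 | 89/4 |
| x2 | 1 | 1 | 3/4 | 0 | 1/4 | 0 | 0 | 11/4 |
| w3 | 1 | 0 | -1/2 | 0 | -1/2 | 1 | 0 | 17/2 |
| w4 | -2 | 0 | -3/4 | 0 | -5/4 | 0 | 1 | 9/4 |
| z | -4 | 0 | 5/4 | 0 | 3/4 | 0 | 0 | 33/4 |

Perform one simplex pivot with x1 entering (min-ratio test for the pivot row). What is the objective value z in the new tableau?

Ratio test on column x1 — row 1: (89/4)/3 = 89/12; row 2: (11/4)/1 = 11/4; row 3: (17/2)/1 = 17/2; row 4: entry -2 ≤ 0. Minimum is 11/4 at row 2 (x2 leaves); pivot element 1.
Pivot on row 2; the z-row RHS becomes 33/4 − (-4)·(11/4) = 77/4.

77/4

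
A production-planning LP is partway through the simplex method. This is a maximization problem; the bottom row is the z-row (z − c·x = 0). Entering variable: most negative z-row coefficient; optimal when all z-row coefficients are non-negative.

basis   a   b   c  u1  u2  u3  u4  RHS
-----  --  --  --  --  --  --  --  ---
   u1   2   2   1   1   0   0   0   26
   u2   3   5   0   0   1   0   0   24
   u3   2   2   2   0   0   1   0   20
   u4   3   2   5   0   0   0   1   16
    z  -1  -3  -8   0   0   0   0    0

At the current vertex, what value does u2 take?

u2 is basic (row 2); its value is the RHS of that row, 24.

24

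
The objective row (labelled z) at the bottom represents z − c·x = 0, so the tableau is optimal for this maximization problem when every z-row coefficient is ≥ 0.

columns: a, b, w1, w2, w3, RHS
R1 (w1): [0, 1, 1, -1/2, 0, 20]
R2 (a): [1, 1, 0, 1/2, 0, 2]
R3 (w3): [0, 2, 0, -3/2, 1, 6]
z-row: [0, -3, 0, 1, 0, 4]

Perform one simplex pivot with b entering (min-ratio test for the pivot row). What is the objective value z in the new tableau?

10

Ratio test on column b — row 1: 20/1 = 20; row 2: 2/1 = 2; row 3: 6/2 = 3. Minimum is 2 at row 2 (a leaves); pivot element 1.
Pivot on row 2; the z-row RHS becomes 4 − (-3)·2 = 10.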